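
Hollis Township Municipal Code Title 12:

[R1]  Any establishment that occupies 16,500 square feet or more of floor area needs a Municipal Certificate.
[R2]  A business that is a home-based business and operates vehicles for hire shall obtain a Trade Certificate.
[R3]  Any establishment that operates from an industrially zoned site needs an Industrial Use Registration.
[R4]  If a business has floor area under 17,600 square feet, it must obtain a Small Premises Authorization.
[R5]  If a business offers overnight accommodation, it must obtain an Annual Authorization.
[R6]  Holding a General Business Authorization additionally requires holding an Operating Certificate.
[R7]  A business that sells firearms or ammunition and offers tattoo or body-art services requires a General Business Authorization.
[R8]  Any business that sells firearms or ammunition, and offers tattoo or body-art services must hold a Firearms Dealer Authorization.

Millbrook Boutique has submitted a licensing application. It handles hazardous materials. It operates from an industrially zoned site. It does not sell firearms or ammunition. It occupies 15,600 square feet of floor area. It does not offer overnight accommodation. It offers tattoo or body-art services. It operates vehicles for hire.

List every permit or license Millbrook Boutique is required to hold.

Industrial Use Registration, Small Premises Authorization

[R1] floor area 15,600 square feet < 16,500 square feet → Municipal Certificate not required.
[R2] operates from an industrially zoned site (not: is a home-based business); operates vehicles for hire → Trade Certificate not required.
[R3] operates from an industrially zoned site → Industrial Use Registration required.
[R4] floor area 15,600 square feet < 17,600 square feet → Small Premises Authorization required.
[R5] does not offer overnight accommodation → Annual Authorization not required.
[R6] General Business Authorization is not required → no effect.
[R7] does not sell firearms or ammunition; offers tattoo or body-art services → General Business Authorization not required.
[R8] does not sell firearms or ammunition; offers tattoo or body-art services → Firearms Dealer Authorization not required.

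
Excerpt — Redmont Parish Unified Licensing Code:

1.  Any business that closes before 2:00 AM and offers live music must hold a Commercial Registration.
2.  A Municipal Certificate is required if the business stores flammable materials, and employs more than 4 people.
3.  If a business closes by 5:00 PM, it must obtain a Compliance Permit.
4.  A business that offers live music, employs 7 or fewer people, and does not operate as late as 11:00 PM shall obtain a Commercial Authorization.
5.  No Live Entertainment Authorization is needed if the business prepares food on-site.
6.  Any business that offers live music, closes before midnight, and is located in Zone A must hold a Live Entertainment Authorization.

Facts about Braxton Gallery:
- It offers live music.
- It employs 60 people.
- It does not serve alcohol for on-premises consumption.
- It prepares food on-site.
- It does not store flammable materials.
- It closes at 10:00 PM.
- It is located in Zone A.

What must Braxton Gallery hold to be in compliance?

1. closes 10:00 PM, at/before 2:00 AM; offers live music → Commercial Registration required.
2. does not store flammable materials; employees 60 > 4 → Municipal Certificate not required.
3. closes 10:00 PM, after 5:00 PM → Compliance Permit not required.
4. offers live music; employees 60 > 7; closes 10:00 PM, at/before 11:00 PM → Commercial Authorization not required.
5. prepares food on-site → exempt from Live Entertainment Authorization.
6. offers live music; closes 10:00 PM, at/before midnight; is located in Zone A → Live Entertainment Authorization required.

Commercial Registration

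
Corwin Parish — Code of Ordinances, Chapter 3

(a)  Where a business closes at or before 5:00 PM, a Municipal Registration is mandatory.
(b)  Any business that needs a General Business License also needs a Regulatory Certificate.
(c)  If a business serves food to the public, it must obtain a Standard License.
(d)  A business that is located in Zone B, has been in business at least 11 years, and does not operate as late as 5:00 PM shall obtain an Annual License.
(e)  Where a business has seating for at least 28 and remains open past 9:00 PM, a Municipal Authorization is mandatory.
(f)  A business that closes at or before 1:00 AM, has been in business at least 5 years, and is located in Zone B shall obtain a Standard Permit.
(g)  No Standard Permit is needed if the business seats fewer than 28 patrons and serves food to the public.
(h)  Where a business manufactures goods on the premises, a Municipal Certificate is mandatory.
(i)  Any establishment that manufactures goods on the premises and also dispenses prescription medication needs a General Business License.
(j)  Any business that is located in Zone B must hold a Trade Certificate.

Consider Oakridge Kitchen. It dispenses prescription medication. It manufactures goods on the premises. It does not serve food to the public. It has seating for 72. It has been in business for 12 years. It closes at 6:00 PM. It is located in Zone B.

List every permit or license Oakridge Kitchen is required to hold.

(a) closes 6:00 PM, after 5:00 PM → Municipal Registration not required.
(b) General Business License is required → Regulatory Certificate also required.
(c) does not serve food to the public → Standard License not required.
(d) is located in Zone B; years in business 12 ≥ 11; closes 6:00 PM, after 5:00 PM → Annual License not required.
(e) seating 72 ≥ 28; closes 6:00 PM, at/before 9:00 PM → Municipal Authorization not required.
(f) closes 6:00 PM, at/before 1:00 AM; years in business 12 ≥ 5; is located in Zone B → Standard Permit required.
(g) seating 72 ≥ 28; does not serve food to the public → Standard Permit exemption does not apply.
(h) manufactures goods on the premises → Municipal Certificate required.
(i) manufactures goods on the premises; dispenses prescription medication → General Business License required.
(j) is located in Zone B → Trade Certificate required.

General Business License, Municipal Certificate, Regulatory Certificate, Standard Permit, Trade Certificate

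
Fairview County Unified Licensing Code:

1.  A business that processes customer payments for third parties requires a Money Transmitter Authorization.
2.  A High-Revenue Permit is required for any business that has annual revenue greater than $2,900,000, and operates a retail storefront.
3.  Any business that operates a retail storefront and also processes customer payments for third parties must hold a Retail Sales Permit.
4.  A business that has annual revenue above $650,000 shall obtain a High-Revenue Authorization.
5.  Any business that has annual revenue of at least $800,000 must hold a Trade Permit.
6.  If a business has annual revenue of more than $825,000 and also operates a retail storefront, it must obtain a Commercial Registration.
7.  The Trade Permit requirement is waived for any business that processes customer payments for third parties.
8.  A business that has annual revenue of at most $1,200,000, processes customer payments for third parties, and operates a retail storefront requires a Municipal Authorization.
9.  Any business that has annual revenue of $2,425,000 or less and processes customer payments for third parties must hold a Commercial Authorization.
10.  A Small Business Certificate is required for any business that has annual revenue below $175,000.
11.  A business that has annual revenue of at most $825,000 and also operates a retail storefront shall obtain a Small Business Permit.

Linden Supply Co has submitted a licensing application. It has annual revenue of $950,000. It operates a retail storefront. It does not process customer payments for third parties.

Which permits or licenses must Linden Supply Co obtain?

1. does not process customer payments for third parties → Money Transmitter Authorization not required.
2. revenue $950,000 ≤ $2,900,000; operates a retail storefront → High-Revenue Permit not required.
3. operates a retail storefront; does not process customer payments for third parties → Retail Sales Permit not required.
4. revenue $950,000 > $650,000 → High-Revenue Authorization required.
5. revenue $950,000 ≥ $800,000 → Trade Permit required.
6. revenue $950,000 > $825,000; operates a retail storefront → Commercial Registration required.
7. does not process customer payments for third parties → Trade Permit exemption does not apply.
8. revenue $950,000 ≤ $1,200,000; does not process customer payments for third parties; operates a retail storefront → Municipal Authorization not required.
9. revenue $950,000 ≤ $2,425,000; does not process customer payments for third parties → Commercial Authorization not required.
10. revenue $950,000 ≥ $175,000 → Small Business Certificate not required.
11. revenue $950,000 > $825,000; operates a retail storefront → Small Business Permit not required.

Commercial Registration, High-Revenue Authorization, Trade Permit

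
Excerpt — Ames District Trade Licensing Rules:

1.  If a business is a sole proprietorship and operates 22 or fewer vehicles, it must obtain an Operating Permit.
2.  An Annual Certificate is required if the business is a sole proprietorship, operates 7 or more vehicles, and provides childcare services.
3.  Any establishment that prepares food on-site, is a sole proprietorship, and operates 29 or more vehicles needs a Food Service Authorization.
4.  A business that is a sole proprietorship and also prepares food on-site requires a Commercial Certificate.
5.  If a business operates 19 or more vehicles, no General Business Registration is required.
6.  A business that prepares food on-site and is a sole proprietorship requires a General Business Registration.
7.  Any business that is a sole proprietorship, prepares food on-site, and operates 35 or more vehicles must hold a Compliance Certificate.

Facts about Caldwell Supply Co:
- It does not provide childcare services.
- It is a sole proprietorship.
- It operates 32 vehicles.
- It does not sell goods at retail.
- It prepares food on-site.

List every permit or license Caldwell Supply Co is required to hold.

Commercial Certificate, Food Service Authorization

1. is a sole proprietorship; vehicles 32 > 22 → Operating Permit not required.
2. is a sole proprietorship; vehicles 32 ≥ 7; does not provide childcare services → Annual Certificate not required.
3. prepares food on-site; is a sole proprietorship; vehicles 32 ≥ 29 → Food Service Authorization required.
4. is a sole proprietorship; prepares food on-site → Commercial Certificate required.
5. vehicles 32 ≥ 19 → exempt from General Business Registration.
6. prepares food on-site; is a sole proprietorship → General Business Registration required.
7. is a sole proprietorship; prepares food on-site; vehicles 32 < 35 → Compliance Certificate not required.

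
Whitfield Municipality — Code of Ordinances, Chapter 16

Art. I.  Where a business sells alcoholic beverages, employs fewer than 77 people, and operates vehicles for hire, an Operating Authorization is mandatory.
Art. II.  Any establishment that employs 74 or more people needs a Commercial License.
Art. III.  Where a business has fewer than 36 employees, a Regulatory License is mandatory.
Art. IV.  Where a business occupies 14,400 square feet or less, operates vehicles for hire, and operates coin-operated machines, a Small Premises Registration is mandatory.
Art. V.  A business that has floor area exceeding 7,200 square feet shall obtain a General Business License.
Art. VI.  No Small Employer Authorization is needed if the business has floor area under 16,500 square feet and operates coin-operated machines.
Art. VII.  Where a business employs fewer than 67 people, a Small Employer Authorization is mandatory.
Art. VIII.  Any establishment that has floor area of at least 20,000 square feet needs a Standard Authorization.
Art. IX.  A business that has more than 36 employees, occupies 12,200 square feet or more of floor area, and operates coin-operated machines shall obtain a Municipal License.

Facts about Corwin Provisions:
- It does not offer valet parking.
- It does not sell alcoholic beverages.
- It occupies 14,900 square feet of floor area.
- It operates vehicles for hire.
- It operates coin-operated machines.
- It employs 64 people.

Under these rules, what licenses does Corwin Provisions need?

General Business License, Municipal License

Art. I. does not sell alcoholic beverages; employees 64 < 77; operates vehicles for hire → Operating Authorization not required.
Art. II. employees 64 < 74 → Commercial License not required.
Art. III. employees 64 ≥ 36 → Regulatory License not required.
Art. IV. floor area 14,900 square feet > 14,400 square feet; operates vehicles for hire; operates coin-operated machines → Small Premises Registration not required.
Art. V. floor area 14,900 square feet > 7,200 square feet → General Business License required.
Art. VI. floor area 14,900 square feet < 16,500 square feet; operates coin-operated machines → exempt from Small Employer Authorization.
Art. VII. employees 64 < 67 → Small Employer Authorization required.
Art. VIII. floor area 14,900 square feet < 20,000 square feet → Standard Authorization not required.
Art. IX. employees 64 > 36; floor area 14,900 square feet ≥ 12,200 square feet; operates coin-operated machines → Municipal License required.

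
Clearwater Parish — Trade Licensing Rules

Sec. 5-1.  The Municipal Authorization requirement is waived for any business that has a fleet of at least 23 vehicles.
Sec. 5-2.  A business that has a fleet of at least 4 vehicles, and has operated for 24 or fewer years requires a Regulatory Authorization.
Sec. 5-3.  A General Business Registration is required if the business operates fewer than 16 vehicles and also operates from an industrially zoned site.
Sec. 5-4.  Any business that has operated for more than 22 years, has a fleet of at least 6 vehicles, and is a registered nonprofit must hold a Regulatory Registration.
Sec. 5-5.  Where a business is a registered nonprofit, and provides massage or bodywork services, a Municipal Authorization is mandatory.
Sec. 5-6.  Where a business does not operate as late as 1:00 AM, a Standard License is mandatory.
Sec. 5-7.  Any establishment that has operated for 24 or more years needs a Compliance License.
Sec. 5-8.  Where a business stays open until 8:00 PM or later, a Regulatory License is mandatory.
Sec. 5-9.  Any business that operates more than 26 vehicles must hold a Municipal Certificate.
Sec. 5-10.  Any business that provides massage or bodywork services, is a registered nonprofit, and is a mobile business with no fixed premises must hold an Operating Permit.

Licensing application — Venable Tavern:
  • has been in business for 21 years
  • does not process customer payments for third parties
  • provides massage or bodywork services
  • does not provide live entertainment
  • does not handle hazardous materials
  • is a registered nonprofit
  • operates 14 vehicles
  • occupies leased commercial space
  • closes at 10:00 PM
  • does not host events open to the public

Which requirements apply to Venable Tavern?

Municipal Authorization, Regulatory Authorization, Regulatory License, Standard License

Sec. 5-1. vehicles 14 < 23 → Municipal Authorization exemption does not apply.
Sec. 5-2. vehicles 14 ≥ 4; years in business 21 ≤ 24 → Regulatory Authorization required.
Sec. 5-3. vehicles 14 < 16; occupies leased commercial space (not: operates from an industrially zoned site) → General Business Registration not required.
Sec. 5-4. years in business 21 ≤ 22; vehicles 14 ≥ 6; is a registered nonprofit → Regulatory Registration not required.
Sec. 5-5. is a registered nonprofit; provides massage or bodywork services → Municipal Authorization required.
Sec. 5-6. closes 10:00 PM, at/before 1:00 AM → Standard License required.
Sec. 5-7. years in business 21 < 24 → Compliance License not required.
Sec. 5-8. closes 10:00 PM, after 8:00 PM → Regulatory License required.
Sec. 5-9. vehicles 14 ≤ 26 → Municipal Certificate not required.
Sec. 5-10. provides massage or bodywork services; is a registered nonprofit; occupies leased commercial space (not: is a mobile business with no fixed premises) → Operating Permit not required.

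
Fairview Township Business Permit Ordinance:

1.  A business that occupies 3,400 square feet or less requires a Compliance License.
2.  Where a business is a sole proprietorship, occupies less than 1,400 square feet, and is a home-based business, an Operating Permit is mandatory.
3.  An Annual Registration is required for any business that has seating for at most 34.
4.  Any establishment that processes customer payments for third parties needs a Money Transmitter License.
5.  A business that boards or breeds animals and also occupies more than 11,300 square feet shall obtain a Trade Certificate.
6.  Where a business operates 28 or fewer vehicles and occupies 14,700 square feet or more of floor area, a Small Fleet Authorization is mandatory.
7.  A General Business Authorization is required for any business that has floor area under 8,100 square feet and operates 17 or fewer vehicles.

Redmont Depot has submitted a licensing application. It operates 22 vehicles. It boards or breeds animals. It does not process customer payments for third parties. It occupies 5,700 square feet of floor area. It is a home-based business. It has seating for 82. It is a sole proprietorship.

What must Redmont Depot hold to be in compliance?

None

1. floor area 5,700 square feet > 3,400 square feet → Compliance License not required.
2. is a sole proprietorship; floor area 5,700 square feet ≥ 1,400 square feet; is a home-based business → Operating Permit not required.
3. seating 82 > 34 → Annual Registration not required.
4. does not process customer payments for third parties → Money Transmitter License not required.
5. boards or breeds animals; floor area 5,700 square feet ≤ 11,300 square feet → Trade Certificate not required.
6. vehicles 22 ≤ 28; floor area 5,700 square feet < 14,700 square feet → Small Fleet Authorization not required.
7. floor area 5,700 square feet < 8,100 square feet; vehicles 22 > 17 → General Business Authorization not required.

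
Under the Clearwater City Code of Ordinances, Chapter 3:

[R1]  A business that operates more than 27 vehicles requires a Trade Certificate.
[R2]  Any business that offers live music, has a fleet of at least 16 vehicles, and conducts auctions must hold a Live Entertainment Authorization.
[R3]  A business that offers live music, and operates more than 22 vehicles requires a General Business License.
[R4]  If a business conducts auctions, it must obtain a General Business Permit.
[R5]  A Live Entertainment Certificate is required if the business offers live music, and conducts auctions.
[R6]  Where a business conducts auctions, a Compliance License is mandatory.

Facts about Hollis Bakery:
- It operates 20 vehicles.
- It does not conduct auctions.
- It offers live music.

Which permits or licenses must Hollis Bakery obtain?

[R1] vehicles 20 ≤ 27 → Trade Certificate not required.
[R2] offers live music; vehicles 20 ≥ 16; does not conduct auctions → Live Entertainment Authorization not required.
[R3] offers live music; vehicles 20 ≤ 22 → General Business License not required.
[R4] does not conduct auctions → General Business Permit not required.
[R5] offers live music; does not conduct auctions → Live Entertainment Certificate not required.
[R6] does not conduct auctions → Compliance License not required.

None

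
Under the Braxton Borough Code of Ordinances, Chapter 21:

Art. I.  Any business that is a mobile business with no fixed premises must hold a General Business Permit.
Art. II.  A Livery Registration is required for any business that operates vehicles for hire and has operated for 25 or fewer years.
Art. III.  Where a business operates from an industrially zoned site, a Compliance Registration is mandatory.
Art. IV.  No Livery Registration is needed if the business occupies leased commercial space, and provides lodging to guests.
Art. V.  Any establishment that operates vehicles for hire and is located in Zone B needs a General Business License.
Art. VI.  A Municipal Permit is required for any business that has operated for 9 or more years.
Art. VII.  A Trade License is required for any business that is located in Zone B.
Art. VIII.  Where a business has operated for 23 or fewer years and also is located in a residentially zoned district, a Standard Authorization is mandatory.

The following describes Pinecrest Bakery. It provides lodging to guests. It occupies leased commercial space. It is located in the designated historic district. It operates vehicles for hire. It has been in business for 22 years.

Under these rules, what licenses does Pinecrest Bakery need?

Municipal Permit

Art. I. occupies leased commercial space (not: is a mobile business with no fixed premises) → General Business Permit not required.
Art. II. operates vehicles for hire; years in business 22 ≤ 25 → Livery Registration required.
Art. III. occupies leased commercial space (not: operates from an industrially zoned site) → Compliance Registration not required.
Art. IV. occupies leased commercial space; provides lodging to guests → exempt from Livery Registration.
Art. V. operates vehicles for hire; is located in the designated historic district (not: is located in Zone B) → General Business License not required.
Art. VI. years in business 22 ≥ 9 → Municipal Permit required.
Art. VII. is located in the designated historic district (not: is located in Zone B) → Trade License not required.
Art. VIII. years in business 22 ≤ 23; is located in the designated historic district (not: is located in a residentially zoned district) → Standard Authorization not required.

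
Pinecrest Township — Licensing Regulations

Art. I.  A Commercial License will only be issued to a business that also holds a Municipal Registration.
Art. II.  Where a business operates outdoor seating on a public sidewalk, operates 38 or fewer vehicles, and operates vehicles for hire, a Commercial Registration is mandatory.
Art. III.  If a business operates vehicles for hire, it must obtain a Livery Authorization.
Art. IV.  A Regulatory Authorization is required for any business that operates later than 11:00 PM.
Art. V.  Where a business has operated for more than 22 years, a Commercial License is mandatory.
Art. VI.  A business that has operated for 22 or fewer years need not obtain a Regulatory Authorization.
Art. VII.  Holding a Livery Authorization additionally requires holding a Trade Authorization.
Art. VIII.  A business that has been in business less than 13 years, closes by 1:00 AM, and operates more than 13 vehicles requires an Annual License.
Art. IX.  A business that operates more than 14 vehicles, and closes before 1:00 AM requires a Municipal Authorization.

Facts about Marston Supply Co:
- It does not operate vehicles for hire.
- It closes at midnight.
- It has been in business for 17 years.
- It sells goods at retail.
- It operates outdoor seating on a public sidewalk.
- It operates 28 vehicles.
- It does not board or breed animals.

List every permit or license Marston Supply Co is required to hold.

Art. I. Commercial License is not required → no effect.
Art. II. operates outdoor seating on a public sidewalk; vehicles 28 ≤ 38; does not operate vehicles for hire → Commercial Registration not required.
Art. III. does not operate vehicles for hire → Livery Authorization not required.
Art. IV. closes midnight, after 11:00 PM → Regulatory Authorization required.
Art. V. years in business 17 ≤ 22 → Commercial License not required.
Art. VI. years in business 17 ≤ 22 → exempt from Regulatory Authorization.
Art. VII. Livery Authorization is not required → no effect.
Art. VIII. years in business 17 ≥ 13; closes midnight, at/before 1:00 AM; vehicles 28 > 13 → Annual License not required.
Art. IX. vehicles 28 > 14; closes midnight, at/before 1:00 AM → Municipal Authorization required.

Municipal Authorization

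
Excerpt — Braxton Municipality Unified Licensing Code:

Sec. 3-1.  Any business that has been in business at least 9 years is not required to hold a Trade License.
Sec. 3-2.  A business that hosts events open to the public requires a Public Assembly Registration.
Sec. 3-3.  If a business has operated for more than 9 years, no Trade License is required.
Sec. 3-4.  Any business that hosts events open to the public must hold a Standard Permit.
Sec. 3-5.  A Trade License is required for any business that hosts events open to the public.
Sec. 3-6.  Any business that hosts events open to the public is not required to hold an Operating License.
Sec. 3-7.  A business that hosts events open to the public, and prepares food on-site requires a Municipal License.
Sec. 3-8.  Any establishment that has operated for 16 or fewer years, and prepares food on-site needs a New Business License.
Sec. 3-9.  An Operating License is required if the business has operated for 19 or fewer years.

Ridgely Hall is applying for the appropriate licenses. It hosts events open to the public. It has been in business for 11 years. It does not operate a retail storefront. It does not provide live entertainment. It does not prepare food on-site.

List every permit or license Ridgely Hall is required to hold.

Sec. 3-1. years in business 11 ≥ 9 → exempt from Trade License.
Sec. 3-2. hosts events open to the public → Public Assembly Registration required.
Sec. 3-3. years in business 11 > 9 → exempt from Trade License.
Sec. 3-4. hosts events open to the public → Standard Permit required.
Sec. 3-5. hosts events open to the public → Trade License required.
Sec. 3-6. hosts events open to the public → exempt from Operating License.
Sec. 3-7. hosts events open to the public; does not prepare food on-site → Municipal License not required.
Sec. 3-8. years in business 11 ≤ 16; does not prepare food on-site → New Business License not required.
Sec. 3-9. years in business 11 ≤ 19 → Operating License required.

Public Assembly Registration, Standard Permit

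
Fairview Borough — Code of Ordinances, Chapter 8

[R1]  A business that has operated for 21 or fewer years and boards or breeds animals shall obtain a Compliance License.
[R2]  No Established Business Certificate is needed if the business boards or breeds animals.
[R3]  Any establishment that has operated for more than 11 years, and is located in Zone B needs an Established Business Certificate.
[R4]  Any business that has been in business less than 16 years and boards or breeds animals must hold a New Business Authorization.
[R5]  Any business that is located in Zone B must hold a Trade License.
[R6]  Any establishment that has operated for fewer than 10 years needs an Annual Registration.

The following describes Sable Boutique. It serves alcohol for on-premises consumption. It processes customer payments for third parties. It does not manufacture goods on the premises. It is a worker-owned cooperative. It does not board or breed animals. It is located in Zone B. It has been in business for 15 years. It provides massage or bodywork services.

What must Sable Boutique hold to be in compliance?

Established Business Certificate, Trade License

[R1] years in business 15 ≤ 21; does not board or breed animals → Compliance License not required.
[R2] does not board or breed animals → Established Business Certificate exemption does not apply.
[R3] years in business 15 > 11; is located in Zone B → Established Business Certificate required.
[R4] years in business 15 < 16; does not board or breed animals → New Business Authorization not required.
[R5] is located in Zone B → Trade License required.
[R6] years in business 15 ≥ 10 → Annual Registration not required.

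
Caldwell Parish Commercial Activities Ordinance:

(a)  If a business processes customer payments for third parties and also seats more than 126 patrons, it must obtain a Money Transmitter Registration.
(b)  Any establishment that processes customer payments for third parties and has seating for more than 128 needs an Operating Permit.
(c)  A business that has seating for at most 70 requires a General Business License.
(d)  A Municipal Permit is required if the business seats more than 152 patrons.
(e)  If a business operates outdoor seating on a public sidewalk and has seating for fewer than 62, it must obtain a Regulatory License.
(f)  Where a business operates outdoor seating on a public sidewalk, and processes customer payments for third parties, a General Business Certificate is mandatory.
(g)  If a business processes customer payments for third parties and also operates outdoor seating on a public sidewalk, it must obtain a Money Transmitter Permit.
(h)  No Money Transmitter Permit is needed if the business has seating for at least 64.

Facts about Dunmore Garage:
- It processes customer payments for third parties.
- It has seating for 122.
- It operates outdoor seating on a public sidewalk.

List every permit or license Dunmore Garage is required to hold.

(a) processes customer payments for third parties; seating 122 ≤ 126 → Money Transmitter Registration not required.
(b) processes customer payments for third parties; seating 122 ≤ 128 → Operating Permit not required.
(c) seating 122 > 70 → General Business License not required.
(d) seating 122 ≤ 152 → Municipal Permit not required.
(e) operates outdoor seating on a public sidewalk; seating 122 ≥ 62 → Regulatory License not required.
(f) operates outdoor seating on a public sidewalk; processes customer payments for third parties → General Business Certificate required.
(g) processes customer payments for third parties; operates outdoor seating on a public sidewalk → Money Transmitter Permit required.
(h) seating 122 ≥ 64 → exempt from Money Transmitter Permit.

General Business Certificate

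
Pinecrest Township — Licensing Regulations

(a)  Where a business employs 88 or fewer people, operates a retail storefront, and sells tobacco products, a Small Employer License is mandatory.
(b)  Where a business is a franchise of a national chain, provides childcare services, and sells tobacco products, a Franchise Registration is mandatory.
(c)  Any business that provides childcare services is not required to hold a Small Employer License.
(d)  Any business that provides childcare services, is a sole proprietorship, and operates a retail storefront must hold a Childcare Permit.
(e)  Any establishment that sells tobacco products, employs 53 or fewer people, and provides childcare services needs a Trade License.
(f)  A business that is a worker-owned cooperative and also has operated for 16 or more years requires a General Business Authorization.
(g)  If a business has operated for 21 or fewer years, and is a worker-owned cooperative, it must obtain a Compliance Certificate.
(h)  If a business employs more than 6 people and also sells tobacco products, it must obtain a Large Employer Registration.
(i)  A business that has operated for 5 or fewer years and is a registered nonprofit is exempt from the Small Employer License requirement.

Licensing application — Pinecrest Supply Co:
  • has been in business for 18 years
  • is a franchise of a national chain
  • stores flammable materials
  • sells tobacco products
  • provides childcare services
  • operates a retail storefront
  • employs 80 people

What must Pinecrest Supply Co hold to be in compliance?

Franchise Registration, Large Employer Registration

(a) employees 80 ≤ 88; operates a retail storefront; sells tobacco products → Small Employer License required.
(b) is a franchise of a national chain; provides childcare services; sells tobacco products → Franchise Registration required.
(c) provides childcare services → exempt from Small Employer License.
(d) provides childcare services; is a franchise of a national chain (not: is a sole proprietorship); operates a retail storefront → Childcare Permit not required.
(e) sells tobacco products; employees 80 > 53; provides childcare services → Trade License not required.
(f) is a franchise of a national chain (not: is a worker-owned cooperative); years in business 18 ≥ 16 → General Business Authorization not required.
(g) years in business 18 ≤ 21; is a franchise of a national chain (not: is a worker-owned cooperative) → Compliance Certificate not required.
(h) employees 80 > 6; sells tobacco products → Large Employer Registration required.
(i) years in business 18 > 5; is a franchise of a national chain (not: is a registered nonprofit) → Small Employer License exemption does not apply.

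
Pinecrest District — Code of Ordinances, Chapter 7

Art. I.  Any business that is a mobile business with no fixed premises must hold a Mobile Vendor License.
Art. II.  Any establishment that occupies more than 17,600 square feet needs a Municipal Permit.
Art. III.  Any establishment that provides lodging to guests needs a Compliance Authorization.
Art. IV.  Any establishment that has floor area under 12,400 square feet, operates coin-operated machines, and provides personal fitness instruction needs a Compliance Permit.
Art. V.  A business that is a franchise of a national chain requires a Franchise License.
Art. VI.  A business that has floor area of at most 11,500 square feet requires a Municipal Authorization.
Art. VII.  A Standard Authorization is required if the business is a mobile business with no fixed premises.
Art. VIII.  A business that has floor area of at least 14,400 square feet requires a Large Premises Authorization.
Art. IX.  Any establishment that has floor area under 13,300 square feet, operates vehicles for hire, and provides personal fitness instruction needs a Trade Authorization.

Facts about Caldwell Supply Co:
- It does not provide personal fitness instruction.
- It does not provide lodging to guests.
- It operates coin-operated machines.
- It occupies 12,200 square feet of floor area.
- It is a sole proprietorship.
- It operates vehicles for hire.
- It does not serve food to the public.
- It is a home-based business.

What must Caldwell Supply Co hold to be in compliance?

None

Art. I. is a home-based business (not: is a mobile business with no fixed premises) → Mobile Vendor License not required.
Art. II. floor area 12,200 square feet ≤ 17,600 square feet → Municipal Permit not required.
Art. III. does not provide lodging to guests → Compliance Authorization not required.
Art. IV. floor area 12,200 square feet < 12,400 square feet; operates coin-operated machines; does not provide personal fitness instruction → Compliance Permit not required.
Art. V. is a sole proprietorship (not: is a franchise of a national chain) → Franchise License not required.
Art. VI. floor area 12,200 square feet > 11,500 square feet → Municipal Authorization not required.
Art. VII. is a home-based business (not: is a mobile business with no fixed premises) → Standard Authorization not required.
Art. VIII. floor area 12,200 square feet < 14,400 square feet → Large Premises Authorization not required.
Art. IX. floor area 12,200 square feet < 13,300 square feet; operates vehicles for hire; does not provide personal fitness instruction → Trade Authorization not required.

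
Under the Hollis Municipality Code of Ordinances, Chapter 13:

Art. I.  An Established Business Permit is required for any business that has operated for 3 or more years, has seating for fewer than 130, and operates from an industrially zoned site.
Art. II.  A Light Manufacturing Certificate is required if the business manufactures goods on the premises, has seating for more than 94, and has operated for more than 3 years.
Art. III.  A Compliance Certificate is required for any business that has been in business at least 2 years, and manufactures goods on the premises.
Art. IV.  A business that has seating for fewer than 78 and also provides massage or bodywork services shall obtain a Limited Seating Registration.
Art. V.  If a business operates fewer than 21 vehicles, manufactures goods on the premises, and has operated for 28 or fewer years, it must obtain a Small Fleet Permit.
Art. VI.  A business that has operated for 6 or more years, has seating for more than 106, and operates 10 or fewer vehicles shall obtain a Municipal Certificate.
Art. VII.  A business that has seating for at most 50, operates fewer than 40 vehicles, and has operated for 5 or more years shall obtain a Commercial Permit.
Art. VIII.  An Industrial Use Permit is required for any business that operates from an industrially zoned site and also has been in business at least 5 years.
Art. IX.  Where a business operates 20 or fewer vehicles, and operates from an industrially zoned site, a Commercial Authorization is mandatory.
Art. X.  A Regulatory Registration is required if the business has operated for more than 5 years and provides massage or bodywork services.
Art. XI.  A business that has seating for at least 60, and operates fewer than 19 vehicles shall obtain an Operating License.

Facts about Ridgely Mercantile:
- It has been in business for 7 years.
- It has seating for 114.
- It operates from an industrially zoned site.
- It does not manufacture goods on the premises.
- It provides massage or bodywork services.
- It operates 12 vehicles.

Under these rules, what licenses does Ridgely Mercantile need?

Art. I. years in business 7 ≥ 3; seating 114 < 130; operates from an industrially zoned site → Established Business Permit required.
Art. II. does not manufacture goods on the premises; seating 114 > 94; years in business 7 > 3 → Light Manufacturing Certificate not required.
Art. III. years in business 7 ≥ 2; does not manufacture goods on the premises → Compliance Certificate not required.
Art. IV. seating 114 ≥ 78; provides massage or bodywork services → Limited Seating Registration not required.
Art. V. vehicles 12 < 21; does not manufacture goods on the premises; years in business 7 ≤ 28 → Small Fleet Permit not required.
Art. VI. years in business 7 ≥ 6; seating 114 > 106; vehicles 12 > 10 → Municipal Certificate not required.
Art. VII. seating 114 > 50; vehicles 12 < 40; years in business 7 ≥ 5 → Commercial Permit not required.
Art. VIII. operates from an industrially zoned site; years in business 7 ≥ 5 → Industrial Use Permit required.
Art. IX. vehicles 12 ≤ 20; operates from an industrially zoned site → Commercial Authorization required.
Art. X. years in business 7 > 5; provides massage or bodywork services → Regulatory Registration required.
Art. XI. seating 114 ≥ 60; vehicles 12 < 19 → Operating License required.

Commercial Authorization, Established Business Permit, Industrial Use Permit, Operating License, Regulatory Registration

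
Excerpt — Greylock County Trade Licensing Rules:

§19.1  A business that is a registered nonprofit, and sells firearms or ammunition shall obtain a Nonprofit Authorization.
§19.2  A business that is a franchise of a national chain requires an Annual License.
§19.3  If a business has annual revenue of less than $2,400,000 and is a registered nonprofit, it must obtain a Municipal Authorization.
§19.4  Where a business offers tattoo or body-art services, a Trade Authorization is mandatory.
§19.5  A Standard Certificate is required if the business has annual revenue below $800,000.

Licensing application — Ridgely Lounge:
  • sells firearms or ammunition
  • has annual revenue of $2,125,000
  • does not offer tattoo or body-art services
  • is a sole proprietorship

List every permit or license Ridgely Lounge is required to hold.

§19.1 is a sole proprietorship (not: is a registered nonprofit); sells firearms or ammunition → Nonprofit Authorization not required.
§19.2 is a sole proprietorship (not: is a franchise of a national chain) → Annual License not required.
§19.3 revenue $2,125,000 < $2,400,000; is a sole proprietorship (not: is a registered nonprofit) → Municipal Authorization not required.
§19.4 does not offer tattoo or body-art services → Trade Authorization not required.
§19.5 revenue $2,125,000 ≥ $800,000 → Standard Certificate not required.

None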